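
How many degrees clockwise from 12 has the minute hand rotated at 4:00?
The minute hand moves 6 degrees per minute.
At 4:00: 0 x 6 = 0 degrees

Final answer: 0 degrees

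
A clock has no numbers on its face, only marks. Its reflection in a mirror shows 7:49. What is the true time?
Reflection across the vertical (12-6) axis maps a hand at angle A degrees to (360 - A) degrees, which sends a reading of T minutes past 12:00 to (720 - T) minutes past 12:00.
Mirror reads 7:49 = 469 minutes past 12:00.
Actual time: (720 - 469) mod 720 = 251 minutes = 4:11.

Final answer: 4:11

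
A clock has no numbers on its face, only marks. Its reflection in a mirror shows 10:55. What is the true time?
Reflection across the vertical (12-6) axis maps a hand at angle A degrees to (360 - A) degrees, which sends a reading of T minutes past 12:00 to (720 - T) minutes past 12:00.
Mirror reads 10:55 = 655 minutes past 12:00.
Actual time: (720 - 655) mod 720 = 65 minutes = 1:05.

Final answer: 1:05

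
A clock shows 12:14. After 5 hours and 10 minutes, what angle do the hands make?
First find the time 5 hours and 10 minutes after 12:14.
Total minutes: 12 x 60 + 14 + 5 x 60 + 10 = 1044.
1044 mod 720 = 324 minutes = 5:24.
Now compute the angle at 5:24:
Hour hand: 5 x 30 + 24 x 0.5 = 162 degrees
Minute hand: 24 x 6 = 144 degrees
Difference: |162 - 144| = 18 degrees
The angle is 18 degrees

Final answer: 18 degrees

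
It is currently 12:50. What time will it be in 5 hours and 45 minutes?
Starting time: 12:50
Adding 45 minutes to 50 minutes: 50 + 45 = 95 minutes = 1 hour and 35 minutes
Adding 5 hours: 12 + 5 + 1 (carry) = 18 - 12 = 6
Final time: 6:35

Final answer: 6:35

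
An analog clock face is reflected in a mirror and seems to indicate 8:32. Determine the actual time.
Reflection across the vertical (12-6) axis maps a hand at angle A degrees to (360 - A) degrees, which sends a reading of T minutes past 12:00 to (720 - T) minutes past 12:00.
Mirror reads 8:32 = 512 minutes past 12:00.
Actual time: (720 - 512) mod 720 = 208 minutes = 3:28.

Final answer: 3:28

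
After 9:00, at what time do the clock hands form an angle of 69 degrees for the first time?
At t minutes past 9:00, the hour hand is at 30 x 9 + 0.5t degrees and the minute hand is at 6t degrees.
The smaller angle between them is 69 degrees when |30H - 5.5t| = 69 or |30H - 5.5t| = 291.
With H = 9, solve 30 x 9 - 5.5t = +/- target for each target:
  t = (30 x 9 - 69) / 5.5 = 36.55
  t = (30 x 9 + 69) / 5.5 = 61.64 (outside (0, 60))
  t = (30 x 9 - 291) / 5.5 = -3.82 (outside (0, 60))
  t = (30 x 9 + 291) / 5.5 = 102 (outside (0, 60))
Valid solutions in (0, 60): {36.55} minutes.
The first occurrence is t = 36.55 minutes.
The hands form a 69-degree angle at 36.55 minutes past 9:00.

Final answer: 36.55 minutes past 9:00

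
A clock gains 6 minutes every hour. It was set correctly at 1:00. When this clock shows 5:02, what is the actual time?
For every 60 true minutes, the faulty clock advances 66 minutes, so 1 faulty-clock minute corresponds to 60/66 true minutes.
From 1:00 to 5:02 on the faulty dial is 242 minutes.
True elapsed: 242 x 60/66 = 220 minutes = 3 hours and 40 minutes.
True time: 1:00 + 3 hours and 40 minutes = 4:40.

Final answer: 4:40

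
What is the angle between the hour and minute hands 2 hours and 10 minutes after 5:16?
First find the time 2 hours and 10 minutes after 5:16.
Total minutes: 5 x 60 + 16 + 2 x 60 + 10 = 446.
446 mod 720 = 446 minutes = 7:26.
Now compute the angle at 7:26:
Hour hand: 7 x 30 + 26 x 0.5 = 223 degrees
Minute hand: 26 x 6 = 156 degrees
Difference: |223 - 156| = 67 degrees
The angle is 67 degrees

Final answer: 67 degrees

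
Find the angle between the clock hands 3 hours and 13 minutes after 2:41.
First find the time 3 hours and 13 minutes after 2:41.
Total minutes: 2 x 60 + 41 + 3 x 60 + 13 = 354.
354 mod 720 = 354 minutes = 5:54.
Now compute the angle at 5:54:
Hour hand: 5 x 30 + 54 x 0.5 = 177 degrees
Minute hand: 54 x 6 = 324 degrees
Difference: |177 - 324| = 147 degrees
The angle is 147 degrees

Final answer: 147 degrees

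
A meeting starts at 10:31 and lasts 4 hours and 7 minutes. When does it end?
Starting time: 10:31
Adding 7 minutes to 31 minutes: 31 + 7 = 38 minutes
Adding 4 hours: 10 + 4 = 14 - 12 = 2
Final time: 2:38

Final answer: 2:38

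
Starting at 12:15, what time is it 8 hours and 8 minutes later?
Starting time: 12:15
Adding 8 minutes to 15 minutes: 15 + 8 = 23 minutes
Adding 8 hours: 12 + 8 = 20 - 12 = 8
Final time: 8:23

Final answer: 8:23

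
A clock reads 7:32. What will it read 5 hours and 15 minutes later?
Starting time: 7:32
Adding 15 minutes to 32 minutes: 32 + 15 = 47 minutes
Adding 5 hours: 7 + 5 = 12
Final time: 12:47

Final answer: 12:47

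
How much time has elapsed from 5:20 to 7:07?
From 5:20 to 7:07:
(7 x 60 + 7) - (5 x 60 + 20) = 427 - 320 = 107 minutes
= 1 hour and 47 minutes

Final answer: 1 hour and 47 minutes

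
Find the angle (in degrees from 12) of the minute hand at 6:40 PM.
The minute hand moves 6 degrees per minute.
At 6:40: 40 x 6 = 240 degrees

Final answer: 240 degrees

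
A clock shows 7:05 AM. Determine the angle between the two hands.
Hour hand position: 7 x 30 + 5 x 0.5 = 212.5 degrees
Minute hand position: 5 x 6 = 30 degrees
Difference: |212.5 - 30| = 182.5 degrees
Since 182.5 > 180, the smaller angle is 360 - 182.5 = 177.5 degrees

Final answer: 177.5 degrees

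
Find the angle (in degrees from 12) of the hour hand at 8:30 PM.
The hour hand moves 30 degrees per hour and 0.5 degrees per minute.
At 8:30: (8) x 30 + 30 x 0.5 = 240 + 15 = 255 degrees

Final answer: 255 degrees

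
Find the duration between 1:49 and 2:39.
From 1:49 to 2:39:
(2 x 60 + 39) - (1 x 60 + 49) = 159 - 109 = 50 minutes
= 50 minutes

Final answer: 50 minutes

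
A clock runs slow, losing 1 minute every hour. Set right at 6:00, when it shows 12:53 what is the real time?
For every 60 true minutes, the faulty clock advances 59 minutes, so 1 faulty-clock minute corresponds to 60/59 true minutes.
From 6:00 to 12:53 on the faulty dial is 413 minutes.
True elapsed: 413 x 60/59 = 420 minutes = 7 hours.
True time: 6:00 + 7 hours = 1:00.

Final answer: 1:00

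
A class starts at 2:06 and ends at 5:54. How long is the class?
From 2:06 to 5:54:
(5 x 60 + 54) - (2 x 60 + 6) = 354 - 126 = 228 minutes
= 3 hours and 48 minutes

Final answer: 3 hours and 48 minutes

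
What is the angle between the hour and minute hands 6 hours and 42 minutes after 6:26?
First find the time 6 hours and 42 minutes after 6:26.
Total minutes: 6 x 60 + 26 + 6 x 60 + 42 = 788.
788 mod 720 = 68 minutes = 1:08.
Now compute the angle at 1:08:
Hour hand: 1 x 30 + 8 x 0.5 = 34 degrees
Minute hand: 8 x 6 = 48 degrees
Difference: |34 - 48| = 14 degrees
The angle is 14 degrees

Final answer: 14 degrees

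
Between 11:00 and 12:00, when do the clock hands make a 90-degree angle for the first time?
At t minutes past 11:00, the hour hand is at 30 x 11 + 0.5t degrees and the minute hand is at 6t degrees.
The smaller angle between them is 90 degrees when |30H - 5.5t| = 90 or |30H - 5.5t| = 270.
With H = 11, solve 30 x 11 - 5.5t = +/- target for each target:
  t = (30 x 11 - 90) / 5.5 = 43.64
  t = (30 x 11 + 90) / 5.5 = 76.36 (outside (0, 60))
  t = (30 x 11 - 270) / 5.5 = 10.91
  t = (30 x 11 + 270) / 5.5 = 109.09 (outside (0, 60))
Valid solutions in (0, 60): {10.91, 43.64} minutes.
The first occurrence is t = 10.91 minutes.
The hands form a 90-degree angle at 10.91 minutes past 11:00.

Final answer: 10.91 minutes past 11:00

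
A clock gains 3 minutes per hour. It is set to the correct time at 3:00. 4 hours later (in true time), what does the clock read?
For every 60 true minutes, the faulty clock advances 60 + 3 = 63 minutes.
True elapsed: 4 hours = 240 minutes.
Faulty clock advances: 240 x 63/60 = 252 minutes (drift: 12 minutes ahead).
Shown time: 3:00 + 252 minutes = 7:12.

Final answer: 7:12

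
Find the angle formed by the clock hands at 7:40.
Hour hand position: 7 x 30 + 40 x 0.5 = 230 degrees
Minute hand position: 40 x 6 = 240 degrees
Difference: |230 - 240| = 10 degrees
The angle between the hands is 10 degrees

Final answer: 10 degrees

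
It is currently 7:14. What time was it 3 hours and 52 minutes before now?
Starting time: 7:14 = 434 total minutes past 12:00
Subtracting: 3 hours and 52 minutes = 232 minutes
434 - 232 = 202 minutes
= 3 hours and 22 minutes past 12:00 = 3:22

Final answer: 3:22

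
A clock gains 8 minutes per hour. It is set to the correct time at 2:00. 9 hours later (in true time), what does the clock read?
For every 60 true minutes, the faulty clock advances 60 + 8 = 68 minutes.
True elapsed: 9 hours = 540 minutes.
Faulty clock advances: 540 x 68/60 = 612 minutes (drift: 72 minutes ahead).
Shown time: 2:00 + 612 minutes = 12:12.

Final answer: 12:12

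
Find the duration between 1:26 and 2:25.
From 1:26 to 2:25:
(2 x 60 + 25) - (1 x 60 + 26) = 145 - 86 = 59 minutes
= 59 minutes

Final answer: 59 minutes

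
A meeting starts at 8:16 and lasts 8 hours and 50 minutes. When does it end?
Starting time: 8:16
Adding 50 minutes to 16 minutes: 16 + 50 = 66 minutes = 1 hour and 6 minutes
Adding 8 hours: 8 + 8 + 1 (carry) = 17 - 12 = 5
Final time: 5:06

Final answer: 5:06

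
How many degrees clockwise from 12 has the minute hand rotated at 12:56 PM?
The minute hand moves 6 degrees per minute.
At 12:56: 56 x 6 = 336 degrees

Final answer: 336 degrees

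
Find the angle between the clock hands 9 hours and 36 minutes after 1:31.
First find the time 9 hours and 36 minutes after 1:31.
Total minutes: 1 x 60 + 31 + 9 x 60 + 36 = 667.
667 mod 720 = 667 minutes = 11:07.
Now compute the angle at 11:07:
Hour hand: 11 x 30 + 7 x 0.5 = 333.5 degrees
Minute hand: 7 x 6 = 42 degrees
Difference: |333.5 - 42| = 291.5 degrees
Smaller angle: 360 - 291.5 = 68.5 degrees

Final answer: 68.5 degrees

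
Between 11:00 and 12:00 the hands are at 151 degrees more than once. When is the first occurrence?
At t minutes past 11:00, the hour hand is at 30 x 11 + 0.5t degrees and the minute hand is at 6t degrees.
The smaller angle between them is 151 degrees when |30H - 5.5t| = 151 or |30H - 5.5t| = 209.
With H = 11, solve 30 x 11 - 5.5t = +/- target for each target:
  t = (30 x 11 - 151) / 5.5 = 32.55
  t = (30 x 11 + 151) / 5.5 = 87.45 (outside (0, 60))
  t = (30 x 11 - 209) / 5.5 = 22
  t = (30 x 11 + 209) / 5.5 = 98 (outside (0, 60))
Valid solutions in (0, 60): {22, 32.55} minutes.
The first occurrence is t = 22 minutes.
The hands form a 151-degree angle at 22 minutes past 11:00.

Final answer: 22 minutes past 11:00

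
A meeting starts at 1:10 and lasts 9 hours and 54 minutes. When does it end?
Starting time: 1:10
Adding 54 minutes to 10 minutes: 10 + 54 = 64 minutes = 1 hour and 4 minutes
Adding 9 hours: 1 + 9 + 1 (carry) = 11
Final time: 11:04

Final answer: 11:04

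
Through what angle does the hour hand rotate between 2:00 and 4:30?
The hour hand moves 0.5 degrees per minute.
Time elapsed: 4:30 - 2:00 = 150 minutes
Angular displacement: 150 x 0.5 = 75 degrees

Final answer: 75 degrees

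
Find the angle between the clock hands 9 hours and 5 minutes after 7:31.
First find the time 9 hours and 5 minutes after 7:31.
Total minutes: 7 x 60 + 31 + 9 x 60 + 5 = 996.
996 mod 720 = 276 minutes = 4:36.
Now compute the angle at 4:36:
Hour hand: 4 x 30 + 36 x 0.5 = 138 degrees
Minute hand: 36 x 6 = 216 degrees
Difference: |138 - 216| = 78 degrees
The angle is 78 degrees

Final answer: 78 degrees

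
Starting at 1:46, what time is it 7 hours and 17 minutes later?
Starting time: 1:46
Adding 17 minutes to 46 minutes: 46 + 17 = 63 minutes = 1 hour and 3 minutes
Adding 7 hours: 1 + 7 + 1 (carry) = 9
Final time: 9:03

Final answer: 9:03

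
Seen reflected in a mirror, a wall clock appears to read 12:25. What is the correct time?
Reflection across the vertical (12-6) axis maps a hand at angle A degrees to (360 - A) degrees, which sends a reading of T minutes past 12:00 to (720 - T) minutes past 12:00.
Mirror reads 12:25 = 25 minutes past 12:00.
Actual time: (720 - 25) mod 720 = 695 minutes = 11:35.

Final answer: 11:35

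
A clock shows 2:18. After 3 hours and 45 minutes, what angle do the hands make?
First find the time 3 hours and 45 minutes after 2:18.
Total minutes: 2 x 60 + 18 + 3 x 60 + 45 = 363.
363 mod 720 = 363 minutes = 6:03.
Now compute the angle at 6:03:
Hour hand: 6 x 30 + 3 x 0.5 = 181.5 degrees
Minute hand: 3 x 6 = 18 degrees
Difference: |181.5 - 18| = 163.5 degrees
The angle is 163.5 degrees

Final answer: 163.5 degrees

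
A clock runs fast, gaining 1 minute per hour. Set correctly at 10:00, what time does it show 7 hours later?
For every 60 true minutes, the faulty clock advances 60 + 1 = 61 minutes.
True elapsed: 7 hours = 420 minutes.
Faulty clock advances: 420 x 61/60 = 427 minutes (drift: 7 minutes ahead).
Shown time: 10:00 + 427 minutes = 5:07.

Final answer: 5:07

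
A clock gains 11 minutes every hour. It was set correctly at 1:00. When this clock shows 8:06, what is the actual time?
For every 60 true minutes, the faulty clock advances 71 minutes, so 1 faulty-clock minute corresponds to 60/71 true minutes.
From 1:00 to 8:06 on the faulty dial is 426 minutes.
True elapsed: 426 x 60/71 = 360 minutes = 6 hours.
True time: 1:00 + 6 hours = 7:00.

Final answer: 7:00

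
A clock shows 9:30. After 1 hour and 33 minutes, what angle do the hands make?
First find the time 1 hour and 33 minutes after 9:30.
Total minutes: 9 x 60 + 30 + 1 x 60 + 33 = 663.
663 mod 720 = 663 minutes = 11:03.
Now compute the angle at 11:03:
Hour hand: 11 x 30 + 3 x 0.5 = 331.5 degrees
Minute hand: 3 x 6 = 18 degrees
Difference: |331.5 - 18| = 313.5 degrees
Smaller angle: 360 - 313.5 = 46.5 degrees

Final answer: 46.5 degrees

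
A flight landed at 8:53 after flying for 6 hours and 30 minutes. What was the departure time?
Starting time: 8:53 = 533 total minutes past 12:00
Subtracting: 6 hours and 30 minutes = 390 minutes
533 - 390 = 143 minutes
= 2 hours and 23 minutes past 12:00 = 2:23

Final answer: 2:23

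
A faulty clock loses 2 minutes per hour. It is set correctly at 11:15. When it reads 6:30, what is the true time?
For every 60 true minutes, the faulty clock advances 58 minutes, so 1 faulty-clock minute corresponds to 60/58 true minutes.
From 11:15 to 6:30 on the faulty dial is 435 minutes.
True elapsed: 435 x 60/58 = 450 minutes = 7 hours and 30 minutes.
True time: 11:15 + 7 hours and 30 minutes = 6:45.

Final answer: 6:45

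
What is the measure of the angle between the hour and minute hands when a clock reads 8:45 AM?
Hour hand position: 8 x 30 + 45 x 0.5 = 262.5 degrees
Minute hand position: 45 x 6 = 270 degrees
Difference: |262.5 - 270| = 7.5 degrees
The angle between the hands is 7.5 degrees

Final answer: 7.5 degrees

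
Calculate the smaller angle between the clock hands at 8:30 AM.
Hour hand position: 8 x 30 + 30 x 0.5 = 255 degrees
Minute hand position: 30 x 6 = 180 degrees
Difference: |255 - 180| = 75 degrees
The angle between the hands is 75 degrees

Final answer: 75 degrees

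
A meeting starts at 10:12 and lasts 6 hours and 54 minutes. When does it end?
Starting time: 10:12
Adding 54 minutes to 12 minutes: 12 + 54 = 66 minutes = 1 hour and 6 minutes
Adding 6 hours: 10 + 6 + 1 (carry) = 17 - 12 = 5
Final time: 5:06

Final answer: 5:06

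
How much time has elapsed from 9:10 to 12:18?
From 9:10 to 12:18:
(12 x 60 + 18) - (9 x 60 + 10) = 738 - 550 = 188 minutes
= 3 hours and 8 minutes

Final answer: 3 hours and 8 minutes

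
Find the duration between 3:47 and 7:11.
From 3:47 to 7:11:
(7 x 60 + 11) - (3 x 60 + 47) = 431 - 227 = 204 minutes
= 3 hours and 24 minutes

Final answer: 3 hours and 24 minutes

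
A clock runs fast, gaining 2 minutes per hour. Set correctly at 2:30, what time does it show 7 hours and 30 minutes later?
For every 60 true minutes, the faulty clock advances 60 + 2 = 62 minutes.
True elapsed: 7 hours and 30 minutes = 450 minutes.
Faulty clock advances: 450 x 62/60 = 465 minutes (drift: 15 minutes ahead).
Shown time: 2:30 + 465 minutes = 10:15.

Final answer: 10:15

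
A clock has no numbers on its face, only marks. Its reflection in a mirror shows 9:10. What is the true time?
Reflection across the vertical (12-6) axis maps a hand at angle A degrees to (360 - A) degrees, which sends a reading of T minutes past 12:00 to (720 - T) minutes past 12:00.
Mirror reads 9:10 = 550 minutes past 12:00.
Actual time: (720 - 550) mod 720 = 170 minutes = 2:50.

Final answer: 2:50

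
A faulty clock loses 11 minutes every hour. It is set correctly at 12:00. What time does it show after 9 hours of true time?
For every 60 true minutes, the faulty clock advances 60 - 11 = 49 minutes.
True elapsed: 9 hours = 540 minutes.
Faulty clock advances: 540 x 49/60 = 441 minutes (drift: 99 minutes behind).
Shown time: 12:00 + 441 minutes = 7:21.

Final answer: 7:21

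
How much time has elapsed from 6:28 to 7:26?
From 6:28 to 7:26:
(7 x 60 + 26) - (6 x 60 + 28) = 446 - 388 = 58 minutes
= 58 minutes

Final answer: 58 minutes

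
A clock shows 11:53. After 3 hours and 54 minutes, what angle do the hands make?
First find the time 3 hours and 54 minutes after 11:53.
Total minutes: 11 x 60 + 53 + 3 x 60 + 54 = 947.
947 mod 720 = 227 minutes = 3:47.
Now compute the angle at 3:47:
Hour hand: 3 x 30 + 47 x 0.5 = 113.5 degrees
Minute hand: 47 x 6 = 282 degrees
Difference: |113.5 - 282| = 168.5 degrees
The angle is 168.5 degrees

Final answer: 168.5 degrees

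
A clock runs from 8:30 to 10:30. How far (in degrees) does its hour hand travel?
The hour hand moves 0.5 degrees per minute.
Time elapsed: 10:30 - 8:30 = 120 minutes
Angular displacement: 120 x 0.5 = 60 degrees

Final answer: 60 degrees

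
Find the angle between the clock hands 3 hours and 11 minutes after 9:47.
First find the time 3 hours and 11 minutes after 9:47.
Total minutes: 9 x 60 + 47 + 3 x 60 + 11 = 778.
778 mod 720 = 58 minutes = 12:58.
Now compute the angle at 12:58:
Hour hand: 0 x 30 + 58 x 0.5 = 29 degrees
Minute hand: 58 x 6 = 348 degrees
Difference: |29 - 348| = 319 degrees
Smaller angle: 360 - 319 = 41 degrees

Final answer: 41 degrees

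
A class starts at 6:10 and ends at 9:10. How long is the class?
From 6:10 to 9:10:
(9 x 60 + 10) - (6 x 60 + 10) = 550 - 370 = 180 minutes
= 3 hours

Final answer: 3 hours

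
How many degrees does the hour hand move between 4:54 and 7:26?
The hour hand moves 0.5 degrees per minute.
Time elapsed: 7:26 - 4:54 = 152 minutes
Angular displacement: 152 x 0.5 = 76 degrees

Final answer: 76 degrees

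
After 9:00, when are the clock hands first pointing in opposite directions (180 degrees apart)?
For hands to be 180 degrees apart: |30H - 5.5t| = 180
With H = 9: t = (30 x 9 + 180)/5.5 = 81.82 or t = (30 x 9 - 180)/5.5 = 16.36
First valid solution (0 < t < 60): t = 16.36 minutes
The hands are opposite at 16.36 minutes past 9:00.

Final answer: 16.36 minutes past 9:00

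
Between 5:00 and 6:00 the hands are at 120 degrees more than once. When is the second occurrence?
At t minutes past 5:00, the hour hand is at 30 x 5 + 0.5t degrees and the minute hand is at 6t degrees.
The smaller angle between them is 120 degrees when |30H - 5.5t| = 120 or |30H - 5.5t| = 240.
With H = 5, solve 30 x 5 - 5.5t = +/- target for each target:
  t = (30 x 5 - 120) / 5.5 = 5.45
  t = (30 x 5 + 120) / 5.5 = 49.09
  t = (30 x 5 - 240) / 5.5 = -16.36 (outside (0, 60))
  t = (30 x 5 + 240) / 5.5 = 70.91 (outside (0, 60))
Valid solutions in (0, 60): {5.45, 49.09} minutes.
The second occurrence is t = 49.09 minutes.
The hands form a 120-degree angle at 49.09 minutes past 5:00.

Final answer: 49.09 minutes past 5:00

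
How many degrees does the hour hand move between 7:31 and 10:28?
The hour hand moves 0.5 degrees per minute.
Time elapsed: 10:28 - 7:31 = 177 minutes
Angular displacement: 177 x 0.5 = 88.5 degrees

Final answer: 88.5 degrees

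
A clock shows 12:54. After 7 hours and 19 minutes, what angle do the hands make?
First find the time 7 hours and 19 minutes after 12:54.
Total minutes: 12 x 60 + 54 + 7 x 60 + 19 = 1213.
1213 mod 720 = 493 minutes = 8:13.
Now compute the angle at 8:13:
Hour hand: 8 x 30 + 13 x 0.5 = 246.5 degrees
Minute hand: 13 x 6 = 78 degrees
Difference: |246.5 - 78| = 168.5 degrees
The angle is 168.5 degrees

Final answer: 168.5 degrees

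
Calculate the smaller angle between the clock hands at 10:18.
Hour hand position: 10 x 30 + 18 x 0.5 = 309 degrees
Minute hand position: 18 x 6 = 108 degrees
Difference: |309 - 108| = 201 degrees
Since 201 > 180, the smaller angle is 360 - 201 = 159 degrees

Final answer: 159 degrees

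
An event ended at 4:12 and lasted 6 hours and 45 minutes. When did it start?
Starting time: 4:12 = 252 total minutes past 12:00
Subtracting: 6 hours and 45 minutes = 405 minutes
252 - 405 = -153 (negative, add 12 hours = 720) = 567 minutes
= 9 hours and 27 minutes past 12:00 = 9:27

Final answer: 9:27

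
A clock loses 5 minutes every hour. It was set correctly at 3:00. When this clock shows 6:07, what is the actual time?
For every 60 true minutes, the faulty clock advances 55 minutes, so 1 faulty-clock minute corresponds to 60/55 true minutes.
From 3:00 to 6:07 on the faulty dial is 187 minutes.
True elapsed: 187 x 60/55 = 204 minutes = 3 hours and 24 minutes.
True time: 3:00 + 3 hours and 24 minutes = 6:24.

Final answer: 6:24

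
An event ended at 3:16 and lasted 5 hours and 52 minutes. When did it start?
Starting time: 3:16 = 196 total minutes past 12:00
Subtracting: 5 hours and 52 minutes = 352 minutes
196 - 352 = -156 (negative, add 12 hours = 720) = 564 minutes
= 9 hours and 24 minutes past 12:00 = 9:24

Final answer: 9:24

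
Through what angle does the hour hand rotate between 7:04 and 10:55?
The hour hand moves 0.5 degrees per minute.
Time elapsed: 10:55 - 7:04 = 231 minutes
Angular displacement: 231 x 0.5 = 115.5 degrees

Final answer: 115.5 degrees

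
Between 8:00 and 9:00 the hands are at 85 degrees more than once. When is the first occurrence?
At t minutes past 8:00, the hour hand is at 30 x 8 + 0.5t degrees and the minute hand is at 6t degrees.
The smaller angle between them is 85 degrees when |30H - 5.5t| = 85 or |30H - 5.5t| = 275.
With H = 8, solve 30 x 8 - 5.5t = +/- target for each target:
  t = (30 x 8 - 85) / 5.5 = 28.18
  t = (30 x 8 + 85) / 5.5 = 59.09
  t = (30 x 8 - 275) / 5.5 = -6.36 (outside (0, 60))
  t = (30 x 8 + 275) / 5.5 = 93.64 (outside (0, 60))
Valid solutions in (0, 60): {28.18, 59.09} minutes.
The first occurrence is t = 28.18 minutes.
The hands form a 85-degree angle at 28.18 minutes past 8:00.

Final answer: 28.18 minutes past 8:00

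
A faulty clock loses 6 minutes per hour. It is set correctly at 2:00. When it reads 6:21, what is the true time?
For every 60 true minutes, the faulty clock advances 54 minutes, so 1 faulty-clock minute corresponds to 60/54 true minutes.
From 2:00 to 6:21 on the faulty dial is 261 minutes.
True elapsed: 261 x 60/54 = 290 minutes = 4 hours and 50 minutes.
True time: 2:00 + 4 hours and 50 minutes = 6:50.

Final answer: 6:50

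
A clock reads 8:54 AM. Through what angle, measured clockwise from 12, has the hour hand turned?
The hour hand moves 30 degrees per hour and 0.5 degrees per minute.
At 8:54: (8) x 30 + 54 x 0.5 = 240 + 27 = 267 degrees

Final answer: 267 degrees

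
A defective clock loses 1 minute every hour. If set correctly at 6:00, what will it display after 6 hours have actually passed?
For every 60 true minutes, the faulty clock advances 60 - 1 = 59 minutes.
True elapsed: 6 hours = 360 minutes.
Faulty clock advances: 360 x 59/60 = 354 minutes (drift: 6 minutes behind).
Shown time: 6:00 + 354 minutes = 11:54.

Final answer: 11:54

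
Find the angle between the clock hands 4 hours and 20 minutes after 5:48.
First find the time 4 hours and 20 minutes after 5:48.
Total minutes: 5 x 60 + 48 + 4 x 60 + 20 = 608.
608 mod 720 = 608 minutes = 10:08.
Now compute the angle at 10:08:
Hour hand: 10 x 30 + 8 x 0.5 = 304 degrees
Minute hand: 8 x 6 = 48 degrees
Difference: |304 - 48| = 256 degrees
Smaller angle: 360 - 256 = 104 degrees

Final answer: 104 degrees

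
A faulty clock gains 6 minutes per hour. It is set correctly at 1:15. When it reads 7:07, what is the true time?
For every 60 true minutes, the faulty clock advances 66 minutes, so 1 faulty-clock minute corresponds to 60/66 true minutes.
From 1:15 to 7:07 on the faulty dial is 352 minutes.
True elapsed: 352 x 60/66 = 320 minutes = 5 hours and 20 minutes.
True time: 1:15 + 5 hours and 20 minutes = 6:35.

Final answer: 6:35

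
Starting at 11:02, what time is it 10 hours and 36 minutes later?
Starting time: 11:02
Adding 36 minutes to 2 minutes: 2 + 36 = 38 minutes
Adding 10 hours: 11 + 10 = 21 - 12 = 9
Final time: 9:38

Final answer: 9:38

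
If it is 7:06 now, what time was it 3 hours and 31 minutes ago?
Starting time: 7:06 = 426 total minutes past 12:00
Subtracting: 3 hours and 31 minutes = 211 minutes
426 - 211 = 215 minutes
= 3 hours and 35 minutes past 12:00 = 3:35

Final answer: 3:35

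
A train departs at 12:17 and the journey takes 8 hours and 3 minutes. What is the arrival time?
Starting time: 12:17
Adding 3 minutes to 17 minutes: 17 + 3 = 20 minutes
Adding 8 hours: 12 + 8 = 20 - 12 = 8
Final time: 8:20

Final answer: 8:20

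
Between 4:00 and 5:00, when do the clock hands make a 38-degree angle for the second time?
At t minutes past 4:00, the hour hand is at 30 x 4 + 0.5t degrees and the minute hand is at 6t degrees.
The smaller angle between them is 38 degrees when |30H - 5.5t| = 38 or |30H - 5.5t| = 322.
With H = 4, solve 30 x 4 - 5.5t = +/- target for each target:
  t = (30 x 4 - 38) / 5.5 = 14.91
  t = (30 x 4 + 38) / 5.5 = 28.73
  t = (30 x 4 - 322) / 5.5 = -36.73 (outside (0, 60))
  t = (30 x 4 + 322) / 5.5 = 80.36 (outside (0, 60))
Valid solutions in (0, 60): {14.91, 28.73} minutes.
The second occurrence is t = 28.73 minutes.
The hands form a 38-degree angle at 28.73 minutes past 4:00.

Final answer: 28.73 minutes past 4:00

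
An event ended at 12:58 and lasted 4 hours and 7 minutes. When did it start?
Starting time: 12:58 = 58 total minutes past 12:00
Subtracting: 4 hours and 7 minutes = 247 minutes
58 - 247 = -189 (negative, add 12 hours = 720) = 531 minutes
= 8 hours and 51 minutes past 12:00 = 8:51

Final answer: 8:51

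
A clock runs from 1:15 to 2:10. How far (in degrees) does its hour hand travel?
The hour hand moves 0.5 degrees per minute.
Time elapsed: 2:10 - 1:15 = 55 minutes
Angular displacement: 55 x 0.5 = 27.5 degrees

Final answer: 27.5 degrees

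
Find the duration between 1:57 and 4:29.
From 1:57 to 4:29:
(4 x 60 + 29) - (1 x 60 + 57) = 269 - 117 = 152 minutes
= 2 hours and 32 minutes

Final answer: 2 hours and 32 minutes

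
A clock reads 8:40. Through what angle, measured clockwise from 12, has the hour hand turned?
The hour hand moves 30 degrees per hour and 0.5 degrees per minute.
At 8:40: (8) x 30 + 40 x 0.5 = 240 + 20 = 260 degrees

Final answer: 260 degrees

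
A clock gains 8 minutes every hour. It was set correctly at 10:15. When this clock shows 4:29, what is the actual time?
For every 60 true minutes, the faulty clock advances 68 minutes, so 1 faulty-clock minute corresponds to 60/68 true minutes.
From 10:15 to 4:29 on the faulty dial is 374 minutes.
True elapsed: 374 x 60/68 = 330 minutes = 5 hours and 30 minutes.
True time: 10:15 + 5 hours and 30 minutes = 3:45.

Final answer: 3:45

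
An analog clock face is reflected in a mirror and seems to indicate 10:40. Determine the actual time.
Reflection across the vertical (12-6) axis maps a hand at angle A degrees to (360 - A) degrees, which sends a reading of T minutes past 12:00 to (720 - T) minutes past 12:00.
Mirror reads 10:40 = 640 minutes past 12:00.
Actual time: (720 - 640) mod 720 = 80 minutes = 1:20.

Final answer: 1:20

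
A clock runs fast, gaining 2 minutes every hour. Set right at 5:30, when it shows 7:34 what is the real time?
For every 60 true minutes, the faulty clock advances 62 minutes, so 1 faulty-clock minute corresponds to 60/62 true minutes.
From 5:30 to 7:34 on the faulty dial is 124 minutes.
True elapsed: 124 x 60/62 = 120 minutes = 2 hours.
True time: 5:30 + 2 hours = 7:30.

Final answer: 7:30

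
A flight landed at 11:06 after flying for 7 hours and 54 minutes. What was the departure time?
Starting time: 11:06 = 666 total minutes past 12:00
Subtracting: 7 hours and 54 minutes = 474 minutes
666 - 474 = 192 minutes
= 3 hours and 12 minutes past 12:00 = 3:12

Final answer: 3:12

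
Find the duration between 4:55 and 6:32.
From 4:55 to 6:32:
(6 x 60 + 32) - (4 x 60 + 55) = 392 - 295 = 97 minutes
= 1 hour and 37 minutes

Final answer: 1 hour and 37 minutes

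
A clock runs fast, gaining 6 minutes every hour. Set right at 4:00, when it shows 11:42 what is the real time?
For every 60 true minutes, the faulty clock advances 66 minutes, so 1 faulty-clock minute corresponds to 60/66 true minutes.
From 4:00 to 11:42 on the faulty dial is 462 minutes.
True elapsed: 462 x 60/66 = 420 minutes = 7 hours.
True time: 4:00 + 7 hours = 11:00.

Final answer: 11:00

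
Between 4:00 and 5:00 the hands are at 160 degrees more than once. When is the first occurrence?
At t minutes past 4:00, the hour hand is at 30 x 4 + 0.5t degrees and the minute hand is at 6t degrees.
The smaller angle between them is 160 degrees when |30H - 5.5t| = 160 or |30H - 5.5t| = 200.
With H = 4, solve 30 x 4 - 5.5t = +/- target for each target:
  t = (30 x 4 - 160) / 5.5 = -7.27 (outside (0, 60))
  t = (30 x 4 + 160) / 5.5 = 50.91
  t = (30 x 4 - 200) / 5.5 = -14.55 (outside (0, 60))
  t = (30 x 4 + 200) / 5.5 = 58.18
Valid solutions in (0, 60): {50.91, 58.18} minutes.
The first occurrence is t = 50.91 minutes.
The hands form a 160-degree angle at 50.91 minutes past 4:00.

Final answer: 50.91 minutes past 4:00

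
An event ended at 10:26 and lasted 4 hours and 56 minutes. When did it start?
Starting time: 10:26 = 626 total minutes past 12:00
Subtracting: 4 hours and 56 minutes = 296 minutes
626 - 296 = 330 minutes
= 5 hours and 30 minutes past 12:00 = 5:30

Final answer: 5:30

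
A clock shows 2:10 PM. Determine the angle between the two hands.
Hour hand position: 2 x 30 + 10 x 0.5 = 65 degrees
Minute hand position: 10 x 6 = 60 degrees
Difference: |65 - 60| = 5 degrees
The angle between the hands is 5 degrees

Final answer: 5 degrees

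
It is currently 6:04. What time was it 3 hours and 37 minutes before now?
Starting time: 6:04 = 364 total minutes past 12:00
Subtracting: 3 hours and 37 minutes = 217 minutes
364 - 217 = 147 minutes
= 2 hours and 27 minutes past 12:00 = 2:27

Final answer: 2:27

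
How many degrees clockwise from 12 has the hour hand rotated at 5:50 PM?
The hour hand moves 30 degrees per hour and 0.5 degrees per minute.
At 5:50: (5) x 30 + 50 x 0.5 = 150 + 25 = 175 degrees

Final answer: 175 degrees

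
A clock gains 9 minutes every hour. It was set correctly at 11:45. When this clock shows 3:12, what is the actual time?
For every 60 true minutes, the faulty clock advances 69 minutes, so 1 faulty-clock minute corresponds to 60/69 true minutes.
From 11:45 to 3:12 on the faulty dial is 207 minutes.
True elapsed: 207 x 60/69 = 180 minutes = 3 hours.
True time: 11:45 + 3 hours = 2:45.

Final answer: 2:45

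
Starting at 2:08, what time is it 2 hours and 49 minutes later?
Starting time: 2:08
Adding 49 minutes to 8 minutes: 8 + 49 = 57 minutes
Adding 2 hours: 2 + 2 = 4
Final time: 4:57

Final answer: 4:57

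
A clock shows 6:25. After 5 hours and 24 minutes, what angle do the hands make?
First find the time 5 hours and 24 minutes after 6:25.
Total minutes: 6 x 60 + 25 + 5 x 60 + 24 = 709.
709 mod 720 = 709 minutes = 11:49.
Now compute the angle at 11:49:
Hour hand: 11 x 30 + 49 x 0.5 = 354.5 degrees
Minute hand: 49 x 6 = 294 degrees
Difference: |354.5 - 294| = 60.5 degrees
The angle is 60.5 degrees

Final answer: 60.5 degrees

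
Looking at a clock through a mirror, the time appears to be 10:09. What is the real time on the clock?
Reflection across the vertical (12-6) axis maps a hand at angle A degrees to (360 - A) degrees, which sends a reading of T minutes past 12:00 to (720 - T) minutes past 12:00.
Mirror reads 10:09 = 609 minutes past 12:00.
Actual time: (720 - 609) mod 720 = 111 minutes = 1:51.

Final answer: 1:51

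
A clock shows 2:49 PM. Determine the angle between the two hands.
Hour hand position: 2 x 30 + 49 x 0.5 = 84.5 degrees
Minute hand position: 49 x 6 = 294 degrees
Difference: |84.5 - 294| = 209.5 degrees
Since 209.5 > 180, the smaller angle is 360 - 209.5 = 150.5 degrees

Final answer: 150.5 degrees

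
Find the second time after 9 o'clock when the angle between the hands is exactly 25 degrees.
At t minutes past 9:00, the hour hand is at 30 x 9 + 0.5t degrees and the minute hand is at 6t degrees.
The smaller angle between them is 25 degrees when |30H - 5.5t| = 25 or |30H - 5.5t| = 335.
With H = 9, solve 30 x 9 - 5.5t = +/- target for each target:
  t = (30 x 9 - 25) / 5.5 = 44.55
  t = (30 x 9 + 25) / 5.5 = 53.64
  t = (30 x 9 - 335) / 5.5 = -11.82 (outside (0, 60))
  t = (30 x 9 + 335) / 5.5 = 110 (outside (0, 60))
Valid solutions in (0, 60): {44.55, 53.64} minutes.
The second occurrence is t = 53.64 minutes.
The hands form a 25-degree angle at 53.64 minutes past 9:00.

Final answer: 53.64 minutes past 9:00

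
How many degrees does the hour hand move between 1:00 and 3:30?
The hour hand moves 0.5 degrees per minute.
Time elapsed: 3:30 - 1:00 = 150 minutes
Angular displacement: 150 x 0.5 = 75 degrees

Final answer: 75 degrees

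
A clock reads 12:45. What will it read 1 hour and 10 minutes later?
Starting time: 12:45
Adding 10 minutes to 45 minutes: 45 + 10 = 55 minutes
Adding 1 hour: 12 + 1 = 13 - 12 = 1
Final time: 1:55

Final answer: 1:55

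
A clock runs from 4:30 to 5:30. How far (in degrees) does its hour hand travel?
The hour hand moves 0.5 degrees per minute.
Time elapsed: 5:30 - 4:30 = 60 minutes
Angular displacement: 60 x 0.5 = 30 degrees

Final answer: 30 degrees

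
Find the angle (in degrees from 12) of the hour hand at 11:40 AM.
The hour hand moves 30 degrees per hour and 0.5 degrees per minute.
At 11:40: (11) x 30 + 40 x 0.5 = 330 + 20 = 350 degrees

Final answer: 350 degrees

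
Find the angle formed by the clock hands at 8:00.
Hour hand position: 8 x 30 + 0 x 0.5 = 240 degrees
Minute hand position: 0 x 6 = 0 degrees
Difference: |240 - 0| = 240 degrees
Since 240 > 180, the smaller angle is 360 - 240 = 120 degrees

Final answer: 120 degrees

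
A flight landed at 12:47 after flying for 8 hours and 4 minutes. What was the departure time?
Starting time: 12:47 = 47 total minutes past 12:00
Subtracting: 8 hours and 4 minutes = 484 minutes
47 - 484 = -437 (negative, add 12 hours = 720) = 283 minutes
= 4 hours and 43 minutes past 12:00 = 4:43

Final answer: 4:43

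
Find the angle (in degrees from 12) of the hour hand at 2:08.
The hour hand moves 30 degrees per hour and 0.5 degrees per minute.
At 2:08: (2) x 30 + 8 x 0.5 = 60 + 4 = 64 degrees

Final answer: 64 degrees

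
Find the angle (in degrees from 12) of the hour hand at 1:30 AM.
The hour hand moves 30 degrees per hour and 0.5 degrees per minute.
At 1:30: (1) x 30 + 30 x 0.5 = 30 + 15 = 45 degrees

Final answer: 45 degrees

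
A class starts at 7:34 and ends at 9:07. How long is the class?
From 7:34 to 9:07:
(9 x 60 + 7) - (7 x 60 + 34) = 547 - 454 = 93 minutes
= 1 hour and 33 minutes

Final answer: 1 hour and 33 minutes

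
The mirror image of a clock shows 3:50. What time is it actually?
Reflection across the vertical (12-6) axis maps a hand at angle A degrees to (360 - A) degrees, which sends a reading of T minutes past 12:00 to (720 - T) minutes past 12:00.
Mirror reads 3:50 = 230 minutes past 12:00.
Actual time: (720 - 230) mod 720 = 490 minutes = 8:10.

Final answer: 8:10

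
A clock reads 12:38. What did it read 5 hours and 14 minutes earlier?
Starting time: 12:38 = 38 total minutes past 12:00
Subtracting: 5 hours and 14 minutes = 314 minutes
38 - 314 = -276 (negative, add 12 hours = 720) = 444 minutes
= 7 hours and 24 minutes past 12:00 = 7:24

Final answer: 7:24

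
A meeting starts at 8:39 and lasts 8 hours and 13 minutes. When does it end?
Starting time: 8:39
Adding 13 minutes to 39 minutes: 39 + 13 = 52 minutes
Adding 8 hours: 8 + 8 = 16 - 12 = 4
Final time: 4:52

Final answer: 4:52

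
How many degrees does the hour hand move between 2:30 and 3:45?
The hour hand moves 0.5 degrees per minute.
Time elapsed: 3:45 - 2:30 = 75 minutes
Angular displacement: 75 x 0.5 = 37.5 degrees

Final answer: 37.5 degrees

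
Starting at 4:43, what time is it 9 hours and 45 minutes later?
Starting time: 4:43
Adding 45 minutes to 43 minutes: 43 + 45 = 88 minutes = 1 hour and 28 minutes
Adding 9 hours: 4 + 9 + 1 (carry) = 14 - 12 = 2
Final time: 2:28

Final answer: 2:28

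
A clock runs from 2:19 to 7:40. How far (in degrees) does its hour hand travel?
The hour hand moves 0.5 degrees per minute.
Time elapsed: 7:40 - 2:19 = 321 minutes
Angular displacement: 321 x 0.5 = 160.5 degrees

Final answer: 160.5 degrees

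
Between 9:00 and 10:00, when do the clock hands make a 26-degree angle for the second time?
At t minutes past 9:00, the hour hand is at 30 x 9 + 0.5t degrees and the minute hand is at 6t degrees.
The smaller angle between them is 26 degrees when |30H - 5.5t| = 26 or |30H - 5.5t| = 334.
With H = 9, solve 30 x 9 - 5.5t = +/- target for each target:
  t = (30 x 9 - 26) / 5.5 = 44.36
  t = (30 x 9 + 26) / 5.5 = 53.82
  t = (30 x 9 - 334) / 5.5 = -11.64 (outside (0, 60))
  t = (30 x 9 + 334) / 5.5 = 109.82 (outside (0, 60))
Valid solutions in (0, 60): {44.36, 53.82} minutes.
The second occurrence is t = 53.82 minutes.
The hands form a 26-degree angle at 53.82 minutes past 9:00.

Final answer: 53.82 minutes past 9:00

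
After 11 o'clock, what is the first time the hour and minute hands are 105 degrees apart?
At t minutes past 11:00, the hour hand is at 30 x 11 + 0.5t degrees and the minute hand is at 6t degrees.
The smaller angle between them is 105 degrees when |30H - 5.5t| = 105 or |30H - 5.5t| = 255.
With H = 11, solve 30 x 11 - 5.5t = +/- target for each target:
  t = (30 x 11 - 105) / 5.5 = 40.91
  t = (30 x 11 + 105) / 5.5 = 79.09 (outside (0, 60))
  t = (30 x 11 - 255) / 5.5 = 13.64
  t = (30 x 11 + 255) / 5.5 = 106.36 (outside (0, 60))
Valid solutions in (0, 60): {13.64, 40.91} minutes.
The first occurrence is t = 13.64 minutes.
The hands form a 105-degree angle at 13.64 minutes past 11:00.

Final answer: 13.64 minutes past 11:00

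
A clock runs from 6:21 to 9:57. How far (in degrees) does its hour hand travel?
The hour hand moves 0.5 degrees per minute.
Time elapsed: 9:57 - 6:21 = 216 minutes
Angular displacement: 216 x 0.5 = 108 degrees

Final answer: 108 degrees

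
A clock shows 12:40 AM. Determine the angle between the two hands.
Hour hand position: 0 x 30 + 40 x 0.5 = 20 degrees
Minute hand position: 40 x 6 = 240 degrees
Difference: |20 - 240| = 220 degrees
Since 220 > 180, the smaller angle is 360 - 220 = 140 degrees

Final answer: 140 degrees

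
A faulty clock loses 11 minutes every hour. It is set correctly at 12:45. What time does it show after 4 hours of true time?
For every 60 true minutes, the faulty clock advances 60 - 11 = 49 minutes.
True elapsed: 4 hours = 240 minutes.
Faulty clock advances: 240 x 49/60 = 196 minutes (drift: 44 minutes behind).
Shown time: 12:45 + 196 minutes = 4:01.

Final answer: 4:01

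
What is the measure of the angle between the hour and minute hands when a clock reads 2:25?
Hour hand position: 2 x 30 + 25 x 0.5 = 72.5 degrees
Minute hand position: 25 x 6 = 150 degrees
Difference: |72.5 - 150| = 77.5 degrees
The angle between the hands is 77.5 degrees

Final answer: 77.5 degrees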